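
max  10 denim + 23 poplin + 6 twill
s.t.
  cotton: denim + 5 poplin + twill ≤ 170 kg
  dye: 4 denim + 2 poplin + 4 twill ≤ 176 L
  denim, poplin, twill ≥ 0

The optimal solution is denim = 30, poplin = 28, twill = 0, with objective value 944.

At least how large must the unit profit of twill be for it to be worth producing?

At the optimum: cotton uses 170 of 170 (binding); dye uses 176 of 176 (binding).
The binding rows give the dual system: 1·y_cotton + 4·y_dye = 10 and 5·y_cotton + 2·y_dye = 23.
Solving: y_cotton = 4, y_dye = 1.5.
twill enters the basis when its profit ≥ yᵀa₃ = 4·1 + 1.5·4 = 10.

10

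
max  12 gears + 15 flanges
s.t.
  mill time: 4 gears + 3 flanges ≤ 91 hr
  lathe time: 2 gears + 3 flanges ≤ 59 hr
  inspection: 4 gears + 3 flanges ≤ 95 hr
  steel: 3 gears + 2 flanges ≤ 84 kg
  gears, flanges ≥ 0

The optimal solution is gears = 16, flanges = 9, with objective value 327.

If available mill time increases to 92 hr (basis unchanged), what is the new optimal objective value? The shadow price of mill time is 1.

328

Δb = 1, so new z* = 327 + (1)·(1) = 327 + 1 = 328.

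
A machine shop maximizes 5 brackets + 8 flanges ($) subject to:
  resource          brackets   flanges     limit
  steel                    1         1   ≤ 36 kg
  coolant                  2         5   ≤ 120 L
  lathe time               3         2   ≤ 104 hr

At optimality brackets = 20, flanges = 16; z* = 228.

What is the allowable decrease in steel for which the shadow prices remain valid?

12

Binding constraints: steel, coolant. The basis is B = [[1,1],[2,5]] with det 3.
Per unit decrease in steel, x* moves by d = (-1.6667, 0.6667).
The basis stays optimal until brackets reaches 0; allowable decrease = 12 kg.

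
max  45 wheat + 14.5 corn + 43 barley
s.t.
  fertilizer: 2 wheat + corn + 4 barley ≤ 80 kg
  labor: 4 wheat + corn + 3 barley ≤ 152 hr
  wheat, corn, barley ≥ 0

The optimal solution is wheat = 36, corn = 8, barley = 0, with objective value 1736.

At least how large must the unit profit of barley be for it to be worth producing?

50

Check each constraint at x*: fertilizer 80/80 (tight); labor 152/152 (tight).
The binding rows give the dual system: 2·y_fertilizer + 4·y_labor = 45 and 1·y_fertilizer + 1·y_labor = 14.5.
Solving: y_fertilizer = 6.5, y_labor = 8.
barley enters the basis when its profit ≥ yᵀa₃ = 6.5·4 + 8·3 = 50.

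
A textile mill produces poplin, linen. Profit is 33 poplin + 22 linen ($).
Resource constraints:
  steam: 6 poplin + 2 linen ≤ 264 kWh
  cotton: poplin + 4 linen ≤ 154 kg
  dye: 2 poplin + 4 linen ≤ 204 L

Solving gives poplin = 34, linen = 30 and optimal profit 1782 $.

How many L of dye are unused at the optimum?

16

dye used = 2·34 + 4·30 = 188; slack = 204 − 188 = 16.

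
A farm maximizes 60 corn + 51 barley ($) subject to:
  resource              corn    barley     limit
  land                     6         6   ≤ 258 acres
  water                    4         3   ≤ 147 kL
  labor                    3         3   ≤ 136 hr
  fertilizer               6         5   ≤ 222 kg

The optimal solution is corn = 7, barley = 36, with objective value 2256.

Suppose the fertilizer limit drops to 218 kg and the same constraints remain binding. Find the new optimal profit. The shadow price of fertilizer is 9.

Δb = -4, so new z* = 2256 + (9)·(-4) = 2256 − 36 = 2220.

2220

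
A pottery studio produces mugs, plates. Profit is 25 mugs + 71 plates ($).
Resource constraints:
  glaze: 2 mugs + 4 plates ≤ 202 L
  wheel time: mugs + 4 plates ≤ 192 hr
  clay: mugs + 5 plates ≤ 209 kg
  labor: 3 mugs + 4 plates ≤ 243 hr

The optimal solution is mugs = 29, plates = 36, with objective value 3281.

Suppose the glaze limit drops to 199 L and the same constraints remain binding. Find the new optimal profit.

Binding: glaze and clay. Non-binding: wheel time (19 unused), labor (12 unused).
Slack constraints have shadow price 0 (complementary slackness).
The binding rows give the dual system: 2·y_glaze + 1·y_clay = 25 and 4·y_glaze + 5·y_clay = 71.
Solving: y_glaze = 9, y_clay = 7.
Δz = y_glaze·Δb = 9 × (-3) = -27, so new z* = 3281 − 27 = 3254.

3254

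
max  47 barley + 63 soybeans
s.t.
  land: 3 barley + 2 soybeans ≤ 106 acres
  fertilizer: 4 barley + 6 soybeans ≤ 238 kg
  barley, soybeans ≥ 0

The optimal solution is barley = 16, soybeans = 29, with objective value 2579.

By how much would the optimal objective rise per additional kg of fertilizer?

9.5

Both land and fertilizer are binding at x*.
The binding rows give the dual system: 3·y_land + 4·y_fertilizer = 47 and 2·y_land + 6·y_fertilizer = 63.
This yields shadow prices y_land = 3, y_fertilizer = 9.5.
Shadow price of fertilizer = 9.5.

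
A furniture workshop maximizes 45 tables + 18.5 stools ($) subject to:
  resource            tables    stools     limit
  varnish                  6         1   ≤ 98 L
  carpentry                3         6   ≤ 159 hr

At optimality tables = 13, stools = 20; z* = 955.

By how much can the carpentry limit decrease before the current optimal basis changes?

110

Binding constraints: varnish, carpentry. The basis is B = [[6,1],[3,6]] with det 33.
Per unit decrease in carpentry, x* moves by d = (0.0303, -0.1818).
The basis stays optimal until stools reaches 0; allowable decrease = 110 hr.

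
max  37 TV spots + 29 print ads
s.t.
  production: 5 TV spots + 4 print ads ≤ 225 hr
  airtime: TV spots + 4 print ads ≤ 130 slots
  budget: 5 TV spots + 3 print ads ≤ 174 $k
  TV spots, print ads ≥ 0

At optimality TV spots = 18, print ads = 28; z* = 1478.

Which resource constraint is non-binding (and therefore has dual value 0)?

production: 202/225 (slack 23)
airtime: 130/130 (binding)
budget: 174/174 (binding)
By complementary slackness, a constraint with positive slack has shadow price 0 → production.

production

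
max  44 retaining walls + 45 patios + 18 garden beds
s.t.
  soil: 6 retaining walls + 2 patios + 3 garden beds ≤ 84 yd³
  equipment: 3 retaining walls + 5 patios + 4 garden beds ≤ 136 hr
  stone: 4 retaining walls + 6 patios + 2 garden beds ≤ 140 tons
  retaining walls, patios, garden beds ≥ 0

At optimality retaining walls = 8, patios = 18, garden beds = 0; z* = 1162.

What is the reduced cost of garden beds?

-4

At the optimum: soil uses 84 of 84 (binding); equipment uses 114 of 136 (slack = 22); stone uses 140 of 140 (binding).
By complementary slackness, y = 0 for the non-binding constraint.
The binding rows give the dual system: 6·y_soil + 4·y_stone = 44 and 2·y_soil + 6·y_stone = 45.
This yields shadow prices y_soil = 3, y_stone = 6.5.
Reduced cost of garden beds: c₃ − yᵀa₃ = 18 − (3·3 + 6.5·2) = 18 − 22 = -4.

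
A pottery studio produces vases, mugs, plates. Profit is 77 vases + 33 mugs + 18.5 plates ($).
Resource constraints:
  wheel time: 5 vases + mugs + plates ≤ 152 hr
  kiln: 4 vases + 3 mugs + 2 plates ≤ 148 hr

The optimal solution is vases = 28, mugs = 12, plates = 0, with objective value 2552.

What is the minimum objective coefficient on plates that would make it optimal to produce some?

25

Both wheel time and kiln are binding at x*.
From A_Bᵀ y = c: 5·y_wheel time + 4·y_kiln = 77; 1·y_wheel time + 3·y_kiln = 33.
Solving: y_wheel time = 9, y_kiln = 8.
plates enters the basis when its profit ≥ yᵀa₃ = 9·1 + 8·2 = 25.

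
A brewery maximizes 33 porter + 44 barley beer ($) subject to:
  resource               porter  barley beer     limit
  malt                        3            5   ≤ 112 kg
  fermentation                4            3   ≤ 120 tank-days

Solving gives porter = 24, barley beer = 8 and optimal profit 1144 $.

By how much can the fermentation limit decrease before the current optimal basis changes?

52.8

Binding constraints: malt, fermentation. The basis is B = [[3,5],[4,3]] with det -11.
Per unit decrease in fermentation, x* moves by d = (-0.4545, 0.2727).
The basis stays optimal until porter reaches 0; allowable decrease = 52.8 tank-days.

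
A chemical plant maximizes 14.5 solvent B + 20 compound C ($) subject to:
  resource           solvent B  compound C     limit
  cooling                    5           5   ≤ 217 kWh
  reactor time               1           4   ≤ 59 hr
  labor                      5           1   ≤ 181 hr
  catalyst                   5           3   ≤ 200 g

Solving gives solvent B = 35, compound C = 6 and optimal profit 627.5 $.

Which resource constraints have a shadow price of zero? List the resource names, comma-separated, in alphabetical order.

cooling: 205/217 (slack 12)
reactor time: 59/59 (binding)
labor: 181/181 (binding)
catalyst: 193/200 (slack 7)
By complementary slackness, a constraint with positive slack has shadow price 0 → catalyst, cooling.

catalyst, cooling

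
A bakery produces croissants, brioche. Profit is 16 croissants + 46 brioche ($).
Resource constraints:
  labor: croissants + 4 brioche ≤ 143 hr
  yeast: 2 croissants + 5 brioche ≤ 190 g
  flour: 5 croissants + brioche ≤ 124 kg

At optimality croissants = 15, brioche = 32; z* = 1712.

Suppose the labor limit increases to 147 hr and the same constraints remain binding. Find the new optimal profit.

Check each constraint at x*: labor 143/143 (tight); yeast 190/190 (tight); flour 107/124 (slack 17).
By complementary slackness, y = 0 for the non-binding constraint.
From A_Bᵀ y = c: 1·y_labor + 2·y_yeast = 16; 4·y_labor + 5·y_yeast = 46.
→ y_labor = 4 and y_yeast = 6.
Δz = y_labor·Δb = 4 × (4) = 16, so new z* = 1712 + 16 = 1728.

1728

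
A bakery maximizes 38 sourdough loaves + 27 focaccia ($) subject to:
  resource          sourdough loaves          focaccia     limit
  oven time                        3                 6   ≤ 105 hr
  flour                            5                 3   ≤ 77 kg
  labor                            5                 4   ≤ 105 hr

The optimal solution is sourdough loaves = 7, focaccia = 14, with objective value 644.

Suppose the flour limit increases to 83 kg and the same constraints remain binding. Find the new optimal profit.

Binding: oven time and flour. Non-binding: labor (14 unused).
Slack constraints have shadow price 0 (complementary slackness).
From A_Bᵀ y = c: 3·y_oven time + 5·y_flour = 38; 6·y_oven time + 3·y_flour = 27.
→ y_oven time = 1 and y_flour = 7.
Δz = y_flour·Δb = 7 × (6) = 42, so new z* = 644 + 42 = 686.

686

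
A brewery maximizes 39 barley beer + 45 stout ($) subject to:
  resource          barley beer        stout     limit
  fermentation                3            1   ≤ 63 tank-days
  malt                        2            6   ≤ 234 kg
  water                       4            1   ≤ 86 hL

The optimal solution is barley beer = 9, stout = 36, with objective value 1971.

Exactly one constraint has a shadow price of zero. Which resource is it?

water

fermentation: 63/63 (binding)
malt: 234/234 (binding)
water: 72/86 (slack 14)
By complementary slackness, a constraint with positive slack has shadow price 0 → water.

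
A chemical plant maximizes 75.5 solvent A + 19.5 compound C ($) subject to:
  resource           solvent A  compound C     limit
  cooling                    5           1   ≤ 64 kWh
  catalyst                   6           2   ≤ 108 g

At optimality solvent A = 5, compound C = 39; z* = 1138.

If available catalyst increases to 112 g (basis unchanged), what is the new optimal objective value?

1160

Check each constraint at x*: cooling 64/64 (tight); catalyst 108/108 (tight).
The binding rows give the dual system: 5·y_cooling + 6·y_catalyst = 75.5 and 1·y_cooling + 2·y_catalyst = 19.5.
→ y_cooling = 8.5 and y_catalyst = 5.5.
Δz = y_catalyst·Δb = 5.5 × (4) = 22, so new z* = 1138 + 22 = 1160.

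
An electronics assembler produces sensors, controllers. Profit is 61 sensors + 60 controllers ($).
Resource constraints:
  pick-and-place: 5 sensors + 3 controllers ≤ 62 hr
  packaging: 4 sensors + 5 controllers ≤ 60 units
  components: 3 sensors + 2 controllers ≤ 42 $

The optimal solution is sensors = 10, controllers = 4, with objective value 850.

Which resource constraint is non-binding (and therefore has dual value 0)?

components

pick-and-place: 62/62 (binding)
packaging: 60/60 (binding)
components: 38/42 (slack 4)
By complementary slackness, a constraint with positive slack has shadow price 0 → components.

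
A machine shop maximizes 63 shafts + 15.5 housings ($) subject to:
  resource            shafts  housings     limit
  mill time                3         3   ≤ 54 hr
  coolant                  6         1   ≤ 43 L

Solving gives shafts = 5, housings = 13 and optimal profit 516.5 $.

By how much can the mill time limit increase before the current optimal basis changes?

Binding constraints: mill time, coolant. The basis is B = [[3,3],[6,1]] with det -15.
Per unit increase in mill time, x* moves by d = (-0.0667, 0.4).
The basis stays optimal until shafts reaches 0; allowable increase = 75 hr.

75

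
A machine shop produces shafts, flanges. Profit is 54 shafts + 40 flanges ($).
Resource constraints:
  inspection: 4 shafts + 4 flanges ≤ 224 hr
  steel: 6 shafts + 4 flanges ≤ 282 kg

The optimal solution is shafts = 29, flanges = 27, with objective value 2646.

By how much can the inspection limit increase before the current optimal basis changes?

Binding constraints: inspection, steel. The basis is B = [[4,4],[6,4]] with det -8.
Per unit increase in inspection, x* moves by d = (-0.5, 0.75).
The basis stays optimal until shafts reaches 0; allowable increase = 58 hr.

58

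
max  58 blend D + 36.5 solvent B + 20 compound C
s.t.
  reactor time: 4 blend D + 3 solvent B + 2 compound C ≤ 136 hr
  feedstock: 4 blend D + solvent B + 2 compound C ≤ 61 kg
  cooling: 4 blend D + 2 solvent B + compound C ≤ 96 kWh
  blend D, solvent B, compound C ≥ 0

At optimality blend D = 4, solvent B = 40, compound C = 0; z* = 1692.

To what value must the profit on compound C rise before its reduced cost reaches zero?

22

At the optimum: reactor time uses 136 of 136 (binding); feedstock uses 56 of 61 (slack = 5); cooling uses 96 of 96 (binding).
By complementary slackness, y = 0 for the non-binding constraint.
From A_Bᵀ y = c: 4·y_reactor time + 4·y_cooling = 58; 3·y_reactor time + 2·y_cooling = 36.5.
This yields shadow prices y_reactor time = 7.5, y_cooling = 7.
compound C enters the basis when its profit ≥ yᵀa₃ = 7.5·2 + 7·1 = 22.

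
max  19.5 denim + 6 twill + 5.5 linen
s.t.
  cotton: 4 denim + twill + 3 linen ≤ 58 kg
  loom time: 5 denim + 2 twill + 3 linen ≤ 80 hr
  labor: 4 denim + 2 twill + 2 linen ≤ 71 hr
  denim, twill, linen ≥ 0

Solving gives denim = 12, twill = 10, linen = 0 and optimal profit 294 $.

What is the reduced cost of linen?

At the optimum: cotton uses 58 of 58 (binding); loom time uses 80 of 80 (binding); labor uses 68 of 71 (slack = 3).
Since labor is not tight, its dual is 0.
Dual feasibility on the basic columns requires 4·y_cotton + 5·y_loom time = 19.5, 1·y_cotton + 2·y_loom time = 6.
This yields shadow prices y_cotton = 3, y_loom time = 1.5.
Reduced cost of linen: c₃ − yᵀa₃ = 5.5 − (3·3 + 1.5·3) = 5.5 − 13.5 = -8.

-8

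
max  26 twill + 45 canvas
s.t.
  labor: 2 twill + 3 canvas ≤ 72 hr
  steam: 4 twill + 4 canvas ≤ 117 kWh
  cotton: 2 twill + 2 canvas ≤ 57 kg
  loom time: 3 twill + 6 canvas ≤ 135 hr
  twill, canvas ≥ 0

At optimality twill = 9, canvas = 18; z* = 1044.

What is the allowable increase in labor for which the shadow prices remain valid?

Binding constraints: labor, loom time. The basis is B = [[2,3],[3,6]] with det 3.
Per unit increase in labor, x* moves by d = (2, -1).
The basis stays optimal until cotton becomes binding; allowable increase = 1.5 hr.

1.5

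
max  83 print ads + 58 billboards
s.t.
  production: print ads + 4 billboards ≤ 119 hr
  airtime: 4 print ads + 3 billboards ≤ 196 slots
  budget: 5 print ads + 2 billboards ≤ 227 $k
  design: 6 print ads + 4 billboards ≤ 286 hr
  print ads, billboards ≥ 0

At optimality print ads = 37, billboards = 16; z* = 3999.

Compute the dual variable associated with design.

8.5

At the optimum: production uses 101 of 119 (slack = 18); airtime uses 196 of 196 (binding); budget uses 217 of 227 (slack = 10); design uses 286 of 286 (binding).
Slack constraints have shadow price 0 (complementary slackness).
The binding rows give the dual system: 4·y_airtime + 6·y_design = 83 and 3·y_airtime + 4·y_design = 58.
→ y_airtime = 8 and y_design = 8.5.
Shadow price of design = 8.5.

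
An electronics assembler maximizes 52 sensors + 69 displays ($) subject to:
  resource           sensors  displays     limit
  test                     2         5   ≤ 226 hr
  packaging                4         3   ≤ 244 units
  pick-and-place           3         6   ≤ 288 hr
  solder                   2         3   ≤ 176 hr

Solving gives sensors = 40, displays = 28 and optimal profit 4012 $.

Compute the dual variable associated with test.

Binding: packaging and pick-and-place. Non-binding: test (6 unused), solder (12 unused).
Slack constraints have shadow price 0 (complementary slackness).
The binding rows give the dual system: 4·y_packaging + 3·y_pick-and-place = 52 and 3·y_packaging + 6·y_pick-and-place = 69.
→ y_packaging = 7 and y_pick-and-place = 8.
Shadow price of test = 0.

0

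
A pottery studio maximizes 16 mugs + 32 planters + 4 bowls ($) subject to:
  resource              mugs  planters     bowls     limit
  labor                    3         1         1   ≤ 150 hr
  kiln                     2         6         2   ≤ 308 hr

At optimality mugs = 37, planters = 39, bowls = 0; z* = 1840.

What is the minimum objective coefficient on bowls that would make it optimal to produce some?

12

Both labor and kiln are binding at x*.
The binding rows give the dual system: 3·y_labor + 2·y_kiln = 16 and 1·y_labor + 6·y_kiln = 32.
Solving: y_labor = 2, y_kiln = 5.
bowls enters the basis when its profit ≥ yᵀa₃ = 2·1 + 5·2 = 12.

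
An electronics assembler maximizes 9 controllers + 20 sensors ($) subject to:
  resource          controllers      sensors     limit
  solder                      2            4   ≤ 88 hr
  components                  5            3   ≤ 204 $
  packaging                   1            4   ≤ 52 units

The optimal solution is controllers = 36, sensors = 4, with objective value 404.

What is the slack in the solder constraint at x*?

0

solder used = 2·36 + 4·4 = 88; slack = 88 − 88 = 0.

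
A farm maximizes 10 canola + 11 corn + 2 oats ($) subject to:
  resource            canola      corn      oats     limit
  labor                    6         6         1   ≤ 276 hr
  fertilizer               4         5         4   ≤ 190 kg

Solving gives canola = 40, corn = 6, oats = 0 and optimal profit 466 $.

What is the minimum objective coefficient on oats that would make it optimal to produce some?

5

At the optimum: labor uses 276 of 276 (binding); fertilizer uses 190 of 190 (binding).
Dual feasibility on the basic columns requires 6·y_labor + 4·y_fertilizer = 10, 6·y_labor + 5·y_fertilizer = 11.
Solving: y_labor = 1, y_fertilizer = 1.
oats enters the basis when its profit ≥ yᵀa₃ = 1·1 + 1·4 = 5.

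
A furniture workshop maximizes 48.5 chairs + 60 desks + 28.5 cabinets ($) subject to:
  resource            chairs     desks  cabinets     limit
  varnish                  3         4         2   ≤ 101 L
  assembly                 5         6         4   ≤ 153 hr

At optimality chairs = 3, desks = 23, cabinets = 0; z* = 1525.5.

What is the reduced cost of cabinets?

Both varnish and assembly are binding at x*.
Dual feasibility on the basic columns requires 3·y_varnish + 5·y_assembly = 48.5, 4·y_varnish + 6·y_assembly = 60.
→ y_varnish = 4.5 and y_assembly = 7.
Reduced cost of cabinets: c₃ − yᵀa₃ = 28.5 − (4.5·2 + 7·4) = 28.5 − 37 = -8.5.

-8.5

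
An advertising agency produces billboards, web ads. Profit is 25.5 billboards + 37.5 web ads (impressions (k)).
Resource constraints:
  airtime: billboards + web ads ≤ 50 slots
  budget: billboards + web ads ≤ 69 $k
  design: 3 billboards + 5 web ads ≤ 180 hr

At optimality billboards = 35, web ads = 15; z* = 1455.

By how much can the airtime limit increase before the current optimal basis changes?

10

Binding constraints: airtime, design. The basis is B = [[1,1],[3,5]] with det 2.
Per unit increase in airtime, x* moves by d = (2.5, -1.5).
The basis stays optimal until web ads reaches 0; allowable increase = 10 slots.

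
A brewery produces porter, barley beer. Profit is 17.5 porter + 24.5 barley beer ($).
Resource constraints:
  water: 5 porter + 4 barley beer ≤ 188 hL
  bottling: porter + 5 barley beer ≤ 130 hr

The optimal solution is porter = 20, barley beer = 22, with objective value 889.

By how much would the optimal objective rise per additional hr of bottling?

2.5

At the optimum: water uses 188 of 188 (binding); bottling uses 130 of 130 (binding).
From A_Bᵀ y = c: 5·y_water + 1·y_bottling = 17.5; 4·y_water + 5·y_bottling = 24.5.
→ y_water = 3 and y_bottling = 2.5.
Shadow price of bottling = 2.5.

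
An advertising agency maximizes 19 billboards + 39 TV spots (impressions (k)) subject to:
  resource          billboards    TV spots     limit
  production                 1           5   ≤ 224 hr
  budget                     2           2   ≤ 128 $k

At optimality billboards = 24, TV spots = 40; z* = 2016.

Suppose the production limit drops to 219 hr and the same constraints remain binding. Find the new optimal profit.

1991

At the optimum: production uses 224 of 224 (binding); budget uses 128 of 128 (binding).
Dual feasibility on the basic columns requires 1·y_production + 2·y_budget = 19, 5·y_production + 2·y_budget = 39.
→ y_production = 5 and y_budget = 7.
Δz = y_production·Δb = 5 × (-5) = -25, so new z* = 2016 − 25 = 1991.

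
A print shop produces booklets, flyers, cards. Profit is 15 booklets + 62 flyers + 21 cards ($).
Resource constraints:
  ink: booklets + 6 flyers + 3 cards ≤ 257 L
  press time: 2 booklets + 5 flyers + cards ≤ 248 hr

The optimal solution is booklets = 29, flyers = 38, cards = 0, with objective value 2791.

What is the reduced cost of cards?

Check each constraint at x*: ink 257/257 (tight); press time 248/248 (tight).
Dual feasibility on the basic columns requires 1·y_ink + 2·y_press time = 15, 6·y_ink + 5·y_press time = 62.
Solving: y_ink = 7, y_press time = 4.
Reduced cost of cards: c₃ − yᵀa₃ = 21 − (7·3 + 4·1) = 21 − 25 = -4.

-4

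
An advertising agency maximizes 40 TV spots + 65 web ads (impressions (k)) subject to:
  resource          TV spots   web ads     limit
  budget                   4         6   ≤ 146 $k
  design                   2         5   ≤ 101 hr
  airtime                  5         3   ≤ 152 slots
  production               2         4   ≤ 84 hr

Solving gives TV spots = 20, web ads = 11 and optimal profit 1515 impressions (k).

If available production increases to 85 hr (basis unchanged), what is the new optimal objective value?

1520

Check each constraint at x*: budget 146/146 (tight); design 95/101 (slack 6); airtime 133/152 (slack 19); production 84/84 (tight).
By complementary slackness, y = 0 for the non-binding constraints.
From A_Bᵀ y = c: 4·y_budget + 2·y_production = 40; 6·y_budget + 4·y_production = 65.
Solving: y_budget = 7.5, y_production = 5.
Δz = y_production·Δb = 5 × (1) = 5, so new z* = 1515 + 5 = 1520.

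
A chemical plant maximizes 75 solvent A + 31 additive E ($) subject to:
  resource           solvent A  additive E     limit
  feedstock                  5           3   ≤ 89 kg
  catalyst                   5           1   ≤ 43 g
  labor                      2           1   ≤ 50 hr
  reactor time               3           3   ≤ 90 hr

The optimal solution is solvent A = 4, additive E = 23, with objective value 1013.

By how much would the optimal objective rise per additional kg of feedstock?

Check each constraint at x*: feedstock 89/89 (tight); catalyst 43/43 (tight); labor 31/50 (slack 19); reactor time 81/90 (slack 9).
By complementary slackness, y = 0 for the non-binding constraints.
Dual feasibility on the basic columns requires 5·y_feedstock + 5·y_catalyst = 75, 3·y_feedstock + 1·y_catalyst = 31.
This yields shadow prices y_feedstock = 8, y_catalyst = 7.
Shadow price of feedstock = 8.

8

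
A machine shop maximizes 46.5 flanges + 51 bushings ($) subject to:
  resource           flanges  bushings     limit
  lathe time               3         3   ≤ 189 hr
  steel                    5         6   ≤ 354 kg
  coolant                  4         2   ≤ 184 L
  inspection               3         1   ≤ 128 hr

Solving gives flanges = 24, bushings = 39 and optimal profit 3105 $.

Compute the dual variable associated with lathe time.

8

At the optimum: lathe time uses 189 of 189 (binding); steel uses 354 of 354 (binding); coolant uses 174 of 184 (slack = 10); inspection uses 111 of 128 (slack = 17).
Slack constraints have shadow price 0 (complementary slackness).
Dual feasibility on the basic columns requires 3·y_lathe time + 5·y_steel = 46.5, 3·y_lathe time + 6·y_steel = 51.
→ y_lathe time = 8 and y_steel = 4.5.
Shadow price of lathe time = 8.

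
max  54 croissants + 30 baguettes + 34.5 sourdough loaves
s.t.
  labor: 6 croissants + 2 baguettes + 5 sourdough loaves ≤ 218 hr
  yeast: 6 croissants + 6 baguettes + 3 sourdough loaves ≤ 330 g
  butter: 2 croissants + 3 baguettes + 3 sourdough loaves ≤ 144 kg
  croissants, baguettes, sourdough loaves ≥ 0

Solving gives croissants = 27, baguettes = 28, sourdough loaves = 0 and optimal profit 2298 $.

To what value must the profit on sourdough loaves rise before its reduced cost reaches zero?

39

Binding: labor and yeast. Non-binding: butter (6 unused).
Slack constraints have shadow price 0 (complementary slackness).
Dual feasibility on the basic columns requires 6·y_labor + 6·y_yeast = 54, 2·y_labor + 6·y_yeast = 30.
→ y_labor = 6 and y_yeast = 3.
sourdough loaves enters the basis when its profit ≥ yᵀa₃ = 6·5 + 3·3 = 39.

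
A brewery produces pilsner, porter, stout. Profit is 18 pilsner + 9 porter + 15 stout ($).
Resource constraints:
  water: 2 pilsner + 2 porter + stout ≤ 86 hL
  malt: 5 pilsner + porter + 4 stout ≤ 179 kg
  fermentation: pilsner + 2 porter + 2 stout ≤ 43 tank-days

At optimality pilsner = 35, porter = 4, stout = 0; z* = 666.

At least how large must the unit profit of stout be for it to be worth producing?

18

At the optimum: water uses 78 of 86 (slack = 8); malt uses 179 of 179 (binding); fermentation uses 43 of 43 (binding).
Since water is not tight, its dual is 0.
Dual feasibility on the basic columns requires 5·y_malt + 1·y_fermentation = 18, 1·y_malt + 2·y_fermentation = 9.
This yields shadow prices y_malt = 3, y_fermentation = 3.
stout enters the basis when its profit ≥ yᵀa₃ = 3·4 + 3·2 = 18.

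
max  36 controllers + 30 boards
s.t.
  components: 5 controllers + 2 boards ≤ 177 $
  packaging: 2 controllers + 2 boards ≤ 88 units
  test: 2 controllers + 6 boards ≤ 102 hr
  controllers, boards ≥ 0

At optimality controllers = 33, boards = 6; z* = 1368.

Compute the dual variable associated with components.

6

Binding: components and test. Non-binding: packaging (10 unused).
By complementary slackness, y = 0 for the non-binding constraint.
From A_Bᵀ y = c: 5·y_components + 2·y_test = 36; 2·y_components + 6·y_test = 30.
This yields shadow prices y_components = 6, y_test = 3.
Shadow price of components = 6.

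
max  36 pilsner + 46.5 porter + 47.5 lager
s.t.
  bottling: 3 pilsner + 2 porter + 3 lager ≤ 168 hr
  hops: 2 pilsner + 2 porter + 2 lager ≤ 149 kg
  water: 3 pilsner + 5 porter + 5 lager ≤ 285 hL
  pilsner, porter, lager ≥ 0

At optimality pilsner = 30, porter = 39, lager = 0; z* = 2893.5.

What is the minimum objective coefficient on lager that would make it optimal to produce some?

At the optimum: bottling uses 168 of 168 (binding); hops uses 138 of 149 (slack = 11); water uses 285 of 285 (binding).
Since hops is not tight, its dual is 0.
The binding rows give the dual system: 3·y_bottling + 3·y_water = 36 and 2·y_bottling + 5·y_water = 46.5.
Solving: y_bottling = 4.5, y_water = 7.5.
lager enters the basis when its profit ≥ yᵀa₃ = 4.5·3 + 7.5·5 = 51.

51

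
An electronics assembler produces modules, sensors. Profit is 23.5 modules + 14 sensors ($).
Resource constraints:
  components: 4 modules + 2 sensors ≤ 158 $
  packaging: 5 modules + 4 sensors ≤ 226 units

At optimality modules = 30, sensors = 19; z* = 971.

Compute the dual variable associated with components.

Both components and packaging are binding at x*.
Dual feasibility on the basic columns requires 4·y_components + 5·y_packaging = 23.5, 2·y_components + 4·y_packaging = 14.
This yields shadow prices y_components = 4, y_packaging = 1.5.
Shadow price of components = 4.

4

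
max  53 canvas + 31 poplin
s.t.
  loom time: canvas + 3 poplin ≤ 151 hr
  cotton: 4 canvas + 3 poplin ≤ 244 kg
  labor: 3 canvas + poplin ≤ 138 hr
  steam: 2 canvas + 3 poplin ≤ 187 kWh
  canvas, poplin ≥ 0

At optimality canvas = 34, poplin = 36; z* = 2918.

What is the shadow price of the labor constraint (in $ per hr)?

Check each constraint at x*: loom time 142/151 (slack 9); cotton 244/244 (tight); labor 138/138 (tight); steam 176/187 (slack 11).
Slack constraints have shadow price 0 (complementary slackness).
The binding rows give the dual system: 4·y_cotton + 3·y_labor = 53 and 3·y_cotton + 1·y_labor = 31.
This yields shadow prices y_cotton = 8, y_labor = 7.
Shadow price of labor = 7.

7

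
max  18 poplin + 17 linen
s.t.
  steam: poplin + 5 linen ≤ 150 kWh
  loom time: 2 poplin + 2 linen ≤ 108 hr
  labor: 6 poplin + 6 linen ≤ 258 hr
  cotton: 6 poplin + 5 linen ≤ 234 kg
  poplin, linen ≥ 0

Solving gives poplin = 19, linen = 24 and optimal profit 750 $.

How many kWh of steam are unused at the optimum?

11

steam used = 1·19 + 5·24 = 139; slack = 150 − 139 = 11.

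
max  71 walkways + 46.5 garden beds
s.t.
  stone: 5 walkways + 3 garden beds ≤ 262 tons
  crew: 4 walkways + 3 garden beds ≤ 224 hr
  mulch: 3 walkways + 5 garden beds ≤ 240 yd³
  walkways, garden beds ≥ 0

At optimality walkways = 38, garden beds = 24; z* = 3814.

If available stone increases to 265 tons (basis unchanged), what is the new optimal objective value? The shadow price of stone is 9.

Δb = 3, so new z* = 3814 + (9)·(3) = 3814 + 27 = 3841.

3841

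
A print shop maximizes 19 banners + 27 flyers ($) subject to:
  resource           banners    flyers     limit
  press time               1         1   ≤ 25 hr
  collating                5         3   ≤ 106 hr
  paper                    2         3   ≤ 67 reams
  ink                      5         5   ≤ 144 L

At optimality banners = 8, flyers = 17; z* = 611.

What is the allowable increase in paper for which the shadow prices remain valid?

Binding constraints: press time, paper. The basis is B = [[1,1],[2,3]] with det 1.
Per unit increase in paper, x* moves by d = (-1, 1).
The basis stays optimal until banners reaches 0; allowable increase = 8 reams.

8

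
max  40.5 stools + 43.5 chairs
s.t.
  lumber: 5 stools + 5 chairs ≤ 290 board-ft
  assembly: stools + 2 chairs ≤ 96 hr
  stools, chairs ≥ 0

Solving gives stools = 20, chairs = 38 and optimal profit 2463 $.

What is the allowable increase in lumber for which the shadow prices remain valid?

Binding constraints: lumber, assembly. The basis is B = [[5,5],[1,2]] with det 5.
Per unit increase in lumber, x* moves by d = (0.4, -0.2).
The basis stays optimal until chairs reaches 0; allowable increase = 190 board-ft.

190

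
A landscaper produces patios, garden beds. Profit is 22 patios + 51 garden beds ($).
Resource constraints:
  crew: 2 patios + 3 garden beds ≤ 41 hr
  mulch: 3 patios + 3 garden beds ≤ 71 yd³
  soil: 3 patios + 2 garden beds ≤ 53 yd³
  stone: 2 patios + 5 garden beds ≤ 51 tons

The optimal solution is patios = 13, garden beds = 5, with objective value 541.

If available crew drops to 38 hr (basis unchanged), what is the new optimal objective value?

535

At the optimum: crew uses 41 of 41 (binding); mulch uses 54 of 71 (slack = 17); soil uses 49 of 53 (slack = 4); stone uses 51 of 51 (binding).
Slack constraints have shadow price 0 (complementary slackness).
From A_Bᵀ y = c: 2·y_crew + 2·y_stone = 22; 3·y_crew + 5·y_stone = 51.
Solving: y_crew = 2, y_stone = 9.
Δz = y_crew·Δb = 2 × (-3) = -6, so new z* = 541 − 6 = 535.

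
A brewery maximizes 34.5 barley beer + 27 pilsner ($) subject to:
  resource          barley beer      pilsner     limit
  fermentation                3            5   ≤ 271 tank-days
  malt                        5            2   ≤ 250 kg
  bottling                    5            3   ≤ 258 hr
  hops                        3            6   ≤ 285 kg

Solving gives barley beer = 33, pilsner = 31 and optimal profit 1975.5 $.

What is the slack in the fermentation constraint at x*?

fermentation used = 3·33 + 5·31 = 254; slack = 271 − 254 = 17.

17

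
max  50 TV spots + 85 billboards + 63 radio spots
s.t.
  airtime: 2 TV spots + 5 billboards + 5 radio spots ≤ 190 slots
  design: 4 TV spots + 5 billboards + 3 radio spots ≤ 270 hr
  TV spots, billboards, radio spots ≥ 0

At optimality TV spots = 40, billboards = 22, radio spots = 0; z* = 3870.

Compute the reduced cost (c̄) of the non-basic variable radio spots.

At the optimum: airtime uses 190 of 190 (binding); design uses 270 of 270 (binding).
From A_Bᵀ y = c: 2·y_airtime + 4·y_design = 50; 5·y_airtime + 5·y_design = 85.
Solving: y_airtime = 9, y_design = 8.
Reduced cost of radio spots: c₃ − yᵀa₃ = 63 − (9·5 + 8·3) = 63 − 69 = -6.

-6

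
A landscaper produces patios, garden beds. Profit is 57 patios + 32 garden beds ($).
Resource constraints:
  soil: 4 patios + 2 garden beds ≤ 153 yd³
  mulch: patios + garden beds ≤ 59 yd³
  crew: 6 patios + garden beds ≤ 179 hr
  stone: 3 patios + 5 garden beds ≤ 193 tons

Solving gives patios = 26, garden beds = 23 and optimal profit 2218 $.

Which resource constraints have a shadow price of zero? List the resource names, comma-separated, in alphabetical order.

mulch, soil

soil: 150/153 (slack 3)
mulch: 49/59 (slack 10)
crew: 179/179 (binding)
stone: 193/193 (binding)
By complementary slackness, a constraint with positive slack has shadow price 0 → mulch, soil.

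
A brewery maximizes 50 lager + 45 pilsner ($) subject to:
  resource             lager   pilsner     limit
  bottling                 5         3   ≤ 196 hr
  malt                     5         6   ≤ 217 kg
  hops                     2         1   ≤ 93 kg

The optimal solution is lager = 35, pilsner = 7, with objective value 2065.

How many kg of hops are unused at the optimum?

16

hops used = 2·35 + 1·7 = 77; slack = 93 − 77 = 16.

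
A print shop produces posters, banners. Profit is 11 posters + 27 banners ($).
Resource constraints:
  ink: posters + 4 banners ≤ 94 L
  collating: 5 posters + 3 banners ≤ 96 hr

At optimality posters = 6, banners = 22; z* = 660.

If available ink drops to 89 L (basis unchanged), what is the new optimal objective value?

Both ink and collating are binding at x*.
From A_Bᵀ y = c: 1·y_ink + 5·y_collating = 11; 4·y_ink + 3·y_collating = 27.
→ y_ink = 6 and y_collating = 1.
Δz = y_ink·Δb = 6 × (-5) = -30, so new z* = 660 − 30 = 630.

630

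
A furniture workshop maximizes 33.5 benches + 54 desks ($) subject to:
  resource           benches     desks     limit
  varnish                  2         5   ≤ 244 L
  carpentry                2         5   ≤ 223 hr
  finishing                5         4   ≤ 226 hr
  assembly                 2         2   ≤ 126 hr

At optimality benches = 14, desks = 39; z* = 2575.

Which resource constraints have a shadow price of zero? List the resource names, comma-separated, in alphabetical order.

assembly, varnish

varnish: 223/244 (slack 21)
carpentry: 223/223 (binding)
finishing: 226/226 (binding)
assembly: 106/126 (slack 20)
By complementary slackness, a constraint with positive slack has shadow price 0 → assembly, varnish.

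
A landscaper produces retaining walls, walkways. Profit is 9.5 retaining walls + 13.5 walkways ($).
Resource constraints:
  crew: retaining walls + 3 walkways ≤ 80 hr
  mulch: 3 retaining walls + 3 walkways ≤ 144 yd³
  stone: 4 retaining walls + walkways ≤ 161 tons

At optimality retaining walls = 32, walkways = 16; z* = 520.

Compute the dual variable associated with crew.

2

Binding: crew and mulch. Non-binding: stone (17 unused).
Slack constraints have shadow price 0 (complementary slackness).
Dual feasibility on the basic columns requires 1·y_crew + 3·y_mulch = 9.5, 3·y_crew + 3·y_mulch = 13.5.
→ y_crew = 2 and y_mulch = 2.5.
Shadow price of crew = 2.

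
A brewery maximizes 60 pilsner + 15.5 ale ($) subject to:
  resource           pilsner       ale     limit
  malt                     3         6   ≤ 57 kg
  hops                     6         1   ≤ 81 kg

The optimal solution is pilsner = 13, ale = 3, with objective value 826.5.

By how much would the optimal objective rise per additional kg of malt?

Both malt and hops are binding at x*.
The binding rows give the dual system: 3·y_malt + 6·y_hops = 60 and 6·y_malt + 1·y_hops = 15.5.
Solving: y_malt = 1, y_hops = 9.5.
Shadow price of malt = 1.

1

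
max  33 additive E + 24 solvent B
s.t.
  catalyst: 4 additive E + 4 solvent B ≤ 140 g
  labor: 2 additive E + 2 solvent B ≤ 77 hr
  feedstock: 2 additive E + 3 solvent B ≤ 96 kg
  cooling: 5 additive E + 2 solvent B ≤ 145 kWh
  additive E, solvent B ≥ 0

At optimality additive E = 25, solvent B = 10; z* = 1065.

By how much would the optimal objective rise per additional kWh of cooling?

Check each constraint at x*: catalyst 140/140 (tight); labor 70/77 (slack 7); feedstock 80/96 (slack 16); cooling 145/145 (tight).
Since labor, feedstock are not tight, their duals are 0.
From A_Bᵀ y = c: 4·y_catalyst + 5·y_cooling = 33; 4·y_catalyst + 2·y_cooling = 24.
→ y_catalyst = 4.5 and y_cooling = 3.
Shadow price of cooling = 3.

3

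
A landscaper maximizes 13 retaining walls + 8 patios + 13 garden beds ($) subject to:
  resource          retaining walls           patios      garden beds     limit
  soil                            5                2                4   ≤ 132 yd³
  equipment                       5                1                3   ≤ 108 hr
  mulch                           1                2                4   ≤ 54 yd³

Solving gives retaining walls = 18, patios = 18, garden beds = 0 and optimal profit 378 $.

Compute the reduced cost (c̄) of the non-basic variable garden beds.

-5

Check each constraint at x*: soil 126/132 (slack 6); equipment 108/108 (tight); mulch 54/54 (tight).
Slack constraints have shadow price 0 (complementary slackness).
From A_Bᵀ y = c: 5·y_equipment + 1·y_mulch = 13; 1·y_equipment + 2·y_mulch = 8.
→ y_equipment = 2 and y_mulch = 3.
Reduced cost of garden beds: c₃ − yᵀa₃ = 13 − (2·3 + 3·4) = 13 − 18 = -5.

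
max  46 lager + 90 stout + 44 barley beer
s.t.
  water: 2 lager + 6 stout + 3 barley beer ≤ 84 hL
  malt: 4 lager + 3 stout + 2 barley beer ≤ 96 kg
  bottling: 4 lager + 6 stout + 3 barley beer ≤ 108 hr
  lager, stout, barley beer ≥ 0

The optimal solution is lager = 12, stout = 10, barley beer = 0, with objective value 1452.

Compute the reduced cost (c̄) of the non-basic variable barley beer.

-1

At the optimum: water uses 84 of 84 (binding); malt uses 78 of 96 (slack = 18); bottling uses 108 of 108 (binding).
Since malt is not tight, its dual is 0.
From A_Bᵀ y = c: 2·y_water + 4·y_bottling = 46; 6·y_water + 6·y_bottling = 90.
Solving: y_water = 7, y_bottling = 8.
Reduced cost of barley beer: c₃ − yᵀa₃ = 44 − (7·3 + 8·3) = 44 − 45 = -1.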